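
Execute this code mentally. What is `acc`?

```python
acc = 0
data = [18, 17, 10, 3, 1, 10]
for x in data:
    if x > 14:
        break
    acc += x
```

Let's trace through this code step by step.

Initialize: acc = 0
Initialize: data = [18, 17, 10, 3, 1, 10]
Entering loop: for x in data:

After execution: acc = 0
0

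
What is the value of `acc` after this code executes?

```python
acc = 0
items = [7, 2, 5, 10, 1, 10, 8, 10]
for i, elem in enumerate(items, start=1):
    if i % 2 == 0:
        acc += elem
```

Let's trace through this code step by step.

Initialize: acc = 0
Initialize: items = [7, 2, 5, 10, 1, 10, 8, 10]
Entering loop: for i, elem in enumerate(items, start=1):

After execution: acc = 32
32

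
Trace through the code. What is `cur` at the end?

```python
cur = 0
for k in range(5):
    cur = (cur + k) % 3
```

Let's trace through this code step by step.

Initialize: cur = 0
Entering loop: for k in range(5):

After execution: cur = 1
1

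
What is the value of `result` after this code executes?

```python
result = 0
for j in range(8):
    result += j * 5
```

Let's trace through this code step by step.

Initialize: result = 0
Entering loop: for j in range(8):

After execution: result = 140
140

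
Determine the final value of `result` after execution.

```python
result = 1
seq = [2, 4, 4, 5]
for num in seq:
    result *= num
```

Let's trace through this code step by step.

Initialize: result = 1
Initialize: seq = [2, 4, 4, 5]
Entering loop: for num in seq:

After execution: result = 160
160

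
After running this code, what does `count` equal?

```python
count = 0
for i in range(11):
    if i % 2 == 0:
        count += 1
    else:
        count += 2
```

Let's trace through this code step by step.

Initialize: count = 0
Entering loop: for i in range(11):

After execution: count = 16
16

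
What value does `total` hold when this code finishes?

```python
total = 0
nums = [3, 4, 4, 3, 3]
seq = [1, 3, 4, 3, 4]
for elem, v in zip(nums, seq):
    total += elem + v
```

Let's trace through this code step by step.

Initialize: total = 0
Initialize: nums = [3, 4, 4, 3, 3]
Initialize: seq = [1, 3, 4, 3, 4]
Entering loop: for elem, v in zip(nums, seq):

After execution: total = 32
32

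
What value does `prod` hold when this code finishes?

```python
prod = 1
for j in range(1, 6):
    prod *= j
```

Let's trace through this code step by step.

Initialize: prod = 1
Entering loop: for j in range(1, 6):

After execution: prod = 120
120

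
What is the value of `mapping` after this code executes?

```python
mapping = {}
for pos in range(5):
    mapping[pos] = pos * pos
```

Let's trace through this code step by step.

Initialize: mapping = {}
Entering loop: for pos in range(5):

After execution: mapping = {0: 0, 1: 1, 2: 4, 3: 9, 4: 16}
{0: 0, 1: 1, 2: 4, 3: 9, 4: 16}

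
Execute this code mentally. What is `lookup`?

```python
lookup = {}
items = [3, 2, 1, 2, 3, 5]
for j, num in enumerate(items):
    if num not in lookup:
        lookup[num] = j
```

Let's trace through this code step by step.

Initialize: lookup = {}
Initialize: items = [3, 2, 1, 2, 3, 5]
Entering loop: for j, num in enumerate(items):

After execution: lookup = {3: 0, 2: 1, 1: 2, 5: 5}
{3: 0, 2: 1, 1: 2, 5: 5}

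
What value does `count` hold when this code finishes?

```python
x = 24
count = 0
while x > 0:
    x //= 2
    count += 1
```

Let's trace through this code step by step.

Initialize: x = 24
Initialize: count = 0
Entering loop: while x > 0:

After execution: count = 5
5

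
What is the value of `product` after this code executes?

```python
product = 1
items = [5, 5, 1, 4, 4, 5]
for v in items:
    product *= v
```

Let's trace through this code step by step.

Initialize: product = 1
Initialize: items = [5, 5, 1, 4, 4, 5]
Entering loop: for v in items:

After execution: product = 2000
2000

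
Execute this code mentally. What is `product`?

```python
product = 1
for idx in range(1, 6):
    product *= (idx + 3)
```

Let's trace through this code step by step.

Initialize: product = 1
Entering loop: for idx in range(1, 6):

After execution: product = 6720
6720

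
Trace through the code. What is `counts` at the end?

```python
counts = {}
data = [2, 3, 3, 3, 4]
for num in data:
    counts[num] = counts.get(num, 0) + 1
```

Let's trace through this code step by step.

Initialize: counts = {}
Initialize: data = [2, 3, 3, 3, 4]
Entering loop: for num in data:

After execution: counts = {2: 1, 3: 3, 4: 1}
{2: 1, 3: 3, 4: 1}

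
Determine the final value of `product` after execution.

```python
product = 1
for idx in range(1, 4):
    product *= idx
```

Let's trace through this code step by step.

Initialize: product = 1
Entering loop: for idx in range(1, 4):

After execution: product = 6
6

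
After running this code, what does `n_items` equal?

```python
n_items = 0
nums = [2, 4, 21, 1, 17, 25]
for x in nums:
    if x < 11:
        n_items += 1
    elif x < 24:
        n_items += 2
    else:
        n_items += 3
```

Let's trace through this code step by step.

Initialize: n_items = 0
Initialize: nums = [2, 4, 21, 1, 17, 25]
Entering loop: for x in nums:

After execution: n_items = 10
10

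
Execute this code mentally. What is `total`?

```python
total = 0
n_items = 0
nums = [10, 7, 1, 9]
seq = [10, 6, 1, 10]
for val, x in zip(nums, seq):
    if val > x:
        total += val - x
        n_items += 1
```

Let's trace through this code step by step.

Initialize: total = 0
Initialize: n_items = 0
Initialize: nums = [10, 7, 1, 9]
Initialize: seq = [10, 6, 1, 10]
Entering loop: for val, x in zip(nums, seq):

After execution: total = 1
1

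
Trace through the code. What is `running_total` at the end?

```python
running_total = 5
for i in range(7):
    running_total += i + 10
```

Let's trace through this code step by step.

Initialize: running_total = 5
Entering loop: for i in range(7):

After execution: running_total = 96
96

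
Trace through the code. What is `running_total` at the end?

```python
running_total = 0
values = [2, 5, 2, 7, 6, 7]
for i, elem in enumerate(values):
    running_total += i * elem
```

Let's trace through this code step by step.

Initialize: running_total = 0
Initialize: values = [2, 5, 2, 7, 6, 7]
Entering loop: for i, elem in enumerate(values):

After execution: running_total = 89
89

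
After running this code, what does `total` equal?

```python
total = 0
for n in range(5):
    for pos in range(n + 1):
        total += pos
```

Let's trace through this code step by step.

Initialize: total = 0
Entering loop: for n in range(5):

After execution: total = 20
20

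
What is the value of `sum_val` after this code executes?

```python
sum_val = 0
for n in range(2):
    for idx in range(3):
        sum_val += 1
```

Let's trace through this code step by step.

Initialize: sum_val = 0
Entering loop: for n in range(2):

After execution: sum_val = 6
6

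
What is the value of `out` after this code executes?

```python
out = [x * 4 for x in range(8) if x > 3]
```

Let's trace through this code step by step.

Initialize: out = [x * 4 for x in range(8) if x > 3]

After execution: out = [16, 20, 24, 28]
[16, 20, 24, 28]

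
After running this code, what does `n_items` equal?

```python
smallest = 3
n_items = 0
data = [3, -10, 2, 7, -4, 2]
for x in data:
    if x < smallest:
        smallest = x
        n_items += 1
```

Let's trace through this code step by step.

Initialize: smallest = 3
Initialize: n_items = 0
Initialize: data = [3, -10, 2, 7, -4, 2]
Entering loop: for x in data:

After execution: n_items = 1
1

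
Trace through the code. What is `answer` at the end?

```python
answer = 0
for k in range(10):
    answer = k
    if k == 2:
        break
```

Let's trace through this code step by step.

Initialize: answer = 0
Entering loop: for k in range(10):

After execution: answer = 2
2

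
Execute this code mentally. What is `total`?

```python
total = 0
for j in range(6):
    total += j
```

Let's trace through this code step by step.

Initialize: total = 0
Entering loop: for j in range(6):

After execution: total = 15
15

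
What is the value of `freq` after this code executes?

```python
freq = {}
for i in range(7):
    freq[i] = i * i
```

Let's trace through this code step by step.

Initialize: freq = {}
Entering loop: for i in range(7):

After execution: freq = {0: 0, 1: 1, 2: 4, 3: 9, 4: 16, 5: 25, 6: 36}
{0: 0, 1: 1, 2: 4, 3: 9, 4: 16, 5: 25, 6: 36}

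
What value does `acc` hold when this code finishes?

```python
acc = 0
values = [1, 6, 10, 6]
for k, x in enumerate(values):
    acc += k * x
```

Let's trace through this code step by step.

Initialize: acc = 0
Initialize: values = [1, 6, 10, 6]
Entering loop: for k, x in enumerate(values):

After execution: acc = 44
44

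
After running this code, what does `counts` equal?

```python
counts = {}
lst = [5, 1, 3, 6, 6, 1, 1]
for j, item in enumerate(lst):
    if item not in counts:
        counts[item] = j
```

Let's trace through this code step by step.

Initialize: counts = {}
Initialize: lst = [5, 1, 3, 6, 6, 1, 1]
Entering loop: for j, item in enumerate(lst):

After execution: counts = {5: 0, 1: 1, 3: 2, 6: 3}
{5: 0, 1: 1, 3: 2, 6: 3}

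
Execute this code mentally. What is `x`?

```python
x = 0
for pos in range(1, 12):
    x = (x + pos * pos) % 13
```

Let's trace through this code step by step.

Initialize: x = 0
Entering loop: for pos in range(1, 12):

After execution: x = 12
12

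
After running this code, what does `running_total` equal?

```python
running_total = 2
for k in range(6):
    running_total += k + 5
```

Let's trace through this code step by step.

Initialize: running_total = 2
Entering loop: for k in range(6):

After execution: running_total = 47
47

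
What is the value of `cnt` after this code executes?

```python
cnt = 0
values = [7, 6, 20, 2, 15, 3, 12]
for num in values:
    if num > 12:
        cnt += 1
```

Let's trace through this code step by step.

Initialize: cnt = 0
Initialize: values = [7, 6, 20, 2, 15, 3, 12]
Entering loop: for num in values:

After execution: cnt = 2
2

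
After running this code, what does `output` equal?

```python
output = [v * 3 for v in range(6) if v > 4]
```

Let's trace through this code step by step.

Initialize: output = [v * 3 for v in range(6) if v > 4]

After execution: output = [15]
[15]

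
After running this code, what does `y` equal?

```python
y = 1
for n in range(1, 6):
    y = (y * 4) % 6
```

Let's trace through this code step by step.

Initialize: y = 1
Entering loop: for n in range(1, 6):

After execution: y = 4
4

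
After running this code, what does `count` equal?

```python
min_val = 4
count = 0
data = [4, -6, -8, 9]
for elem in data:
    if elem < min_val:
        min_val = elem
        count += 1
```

Let's trace through this code step by step.

Initialize: min_val = 4
Initialize: count = 0
Initialize: data = [4, -6, -8, 9]
Entering loop: for elem in data:

After execution: count = 2
2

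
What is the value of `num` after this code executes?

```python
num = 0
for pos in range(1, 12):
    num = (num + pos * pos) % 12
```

Let's trace through this code step by step.

Initialize: num = 0
Entering loop: for pos in range(1, 12):

After execution: num = 2
2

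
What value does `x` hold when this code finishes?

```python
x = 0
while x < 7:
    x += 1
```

Let's trace through this code step by step.

Initialize: x = 0
Entering loop: while x < 7:

After execution: x = 7
7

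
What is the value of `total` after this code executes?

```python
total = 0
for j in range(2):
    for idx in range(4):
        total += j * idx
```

Let's trace through this code step by step.

Initialize: total = 0
Entering loop: for j in range(2):

After execution: total = 6
6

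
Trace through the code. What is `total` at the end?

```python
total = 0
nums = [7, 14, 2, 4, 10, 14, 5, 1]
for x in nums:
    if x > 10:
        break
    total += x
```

Let's trace through this code step by step.

Initialize: total = 0
Initialize: nums = [7, 14, 2, 4, 10, 14, 5, 1]
Entering loop: for x in nums:

After execution: total = 7
7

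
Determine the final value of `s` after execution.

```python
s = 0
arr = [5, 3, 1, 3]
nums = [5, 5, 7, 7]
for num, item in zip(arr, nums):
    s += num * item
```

Let's trace through this code step by step.

Initialize: s = 0
Initialize: arr = [5, 3, 1, 3]
Initialize: nums = [5, 5, 7, 7]
Entering loop: for num, item in zip(arr, nums):

After execution: s = 68
68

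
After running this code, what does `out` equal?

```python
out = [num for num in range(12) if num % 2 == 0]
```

Let's trace through this code step by step.

Initialize: out = [num for num in range(12) if num % 2 == 0]

After execution: out = [0, 2, 4, 6, 8, 10]
[0, 2, 4, 6, 8, 10]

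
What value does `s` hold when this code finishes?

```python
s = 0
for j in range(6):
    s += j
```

Let's trace through this code step by step.

Initialize: s = 0
Entering loop: for j in range(6):

After execution: s = 15
15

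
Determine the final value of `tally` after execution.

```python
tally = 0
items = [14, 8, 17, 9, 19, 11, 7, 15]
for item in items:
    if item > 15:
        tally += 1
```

Let's trace through this code step by step.

Initialize: tally = 0
Initialize: items = [14, 8, 17, 9, 19, 11, 7, 15]
Entering loop: for item in items:

After execution: tally = 2
2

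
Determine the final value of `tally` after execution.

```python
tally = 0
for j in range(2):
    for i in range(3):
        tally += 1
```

Let's trace through this code step by step.

Initialize: tally = 0
Entering loop: for j in range(2):

After execution: tally = 6
6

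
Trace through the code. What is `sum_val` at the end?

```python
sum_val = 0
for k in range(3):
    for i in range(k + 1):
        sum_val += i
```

Let's trace through this code step by step.

Initialize: sum_val = 0
Entering loop: for k in range(3):

After execution: sum_val = 4
4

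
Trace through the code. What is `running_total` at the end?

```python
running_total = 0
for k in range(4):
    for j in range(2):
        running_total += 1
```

Let's trace through this code step by step.

Initialize: running_total = 0
Entering loop: for k in range(4):

After execution: running_total = 8
8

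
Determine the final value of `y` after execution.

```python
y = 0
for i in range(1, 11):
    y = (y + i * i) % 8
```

Let's trace through this code step by step.

Initialize: y = 0
Entering loop: for i in range(1, 11):

After execution: y = 1
1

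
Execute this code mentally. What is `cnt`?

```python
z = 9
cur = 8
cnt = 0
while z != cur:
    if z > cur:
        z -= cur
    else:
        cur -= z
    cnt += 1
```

Let's trace through this code step by step.

Initialize: z = 9
Initialize: cur = 8
Initialize: cnt = 0
Entering loop: while z != cur:

After execution: cnt = 8
8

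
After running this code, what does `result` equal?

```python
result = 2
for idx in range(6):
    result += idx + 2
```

Let's trace through this code step by step.

Initialize: result = 2
Entering loop: for idx in range(6):

After execution: result = 29
29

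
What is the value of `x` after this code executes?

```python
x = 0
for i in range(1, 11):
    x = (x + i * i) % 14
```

Let's trace through this code step by step.

Initialize: x = 0
Entering loop: for i in range(1, 11):

After execution: x = 7
7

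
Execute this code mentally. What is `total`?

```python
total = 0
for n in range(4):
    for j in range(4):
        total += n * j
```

Let's trace through this code step by step.

Initialize: total = 0
Entering loop: for n in range(4):

After execution: total = 36
36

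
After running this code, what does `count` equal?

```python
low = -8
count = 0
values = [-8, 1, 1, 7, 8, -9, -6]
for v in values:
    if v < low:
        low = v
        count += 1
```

Let's trace through this code step by step.

Initialize: low = -8
Initialize: count = 0
Initialize: values = [-8, 1, 1, 7, 8, -9, -6]
Entering loop: for v in values:

After execution: count = 1
1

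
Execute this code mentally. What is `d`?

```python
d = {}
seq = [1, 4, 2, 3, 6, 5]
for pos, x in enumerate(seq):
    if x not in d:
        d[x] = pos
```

Let's trace through this code step by step.

Initialize: d = {}
Initialize: seq = [1, 4, 2, 3, 6, 5]
Entering loop: for pos, x in enumerate(seq):

After execution: d = {1: 0, 4: 1, 2: 2, 3: 3, 6: 4, 5: 5}
{1: 0, 4: 1, 2: 2, 3: 3, 6: 4, 5: 5}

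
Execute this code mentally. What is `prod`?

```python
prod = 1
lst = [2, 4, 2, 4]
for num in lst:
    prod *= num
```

Let's trace through this code step by step.

Initialize: prod = 1
Initialize: lst = [2, 4, 2, 4]
Entering loop: for num in lst:

After execution: prod = 64
64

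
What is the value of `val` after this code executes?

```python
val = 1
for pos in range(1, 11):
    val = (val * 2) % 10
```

Let's trace through this code step by step.

Initialize: val = 1
Entering loop: for pos in range(1, 11):

After execution: val = 4
4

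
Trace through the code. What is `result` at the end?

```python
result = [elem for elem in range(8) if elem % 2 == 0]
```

Let's trace through this code step by step.

Initialize: result = [elem for elem in range(8) if elem % 2 == 0]

After execution: result = [0, 2, 4, 6]
[0, 2, 4, 6]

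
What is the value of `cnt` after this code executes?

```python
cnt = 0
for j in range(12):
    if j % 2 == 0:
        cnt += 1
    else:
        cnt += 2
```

Let's trace through this code step by step.

Initialize: cnt = 0
Entering loop: for j in range(12):

After execution: cnt = 18
18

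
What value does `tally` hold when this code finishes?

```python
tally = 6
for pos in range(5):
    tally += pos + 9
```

Let's trace through this code step by step.

Initialize: tally = 6
Entering loop: for pos in range(5):

After execution: tally = 61
61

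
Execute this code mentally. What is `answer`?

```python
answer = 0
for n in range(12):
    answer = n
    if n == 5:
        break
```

Let's trace through this code step by step.

Initialize: answer = 0
Entering loop: for n in range(12):

After execution: answer = 5
5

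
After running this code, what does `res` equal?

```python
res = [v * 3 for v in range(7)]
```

Let's trace through this code step by step.

Initialize: res = [v * 3 for v in range(7)]

After execution: res = [0, 3, 6, 9, 12, 15, 18]
[0, 3, 6, 9, 12, 15, 18]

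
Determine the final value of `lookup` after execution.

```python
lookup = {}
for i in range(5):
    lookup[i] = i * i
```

Let's trace through this code step by step.

Initialize: lookup = {}
Entering loop: for i in range(5):

After execution: lookup = {0: 0, 1: 1, 2: 4, 3: 9, 4: 16}
{0: 0, 1: 1, 2: 4, 3: 9, 4: 16}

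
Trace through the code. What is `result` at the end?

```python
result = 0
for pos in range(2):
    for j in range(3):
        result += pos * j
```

Let's trace through this code step by step.

Initialize: result = 0
Entering loop: for pos in range(2):

After execution: result = 3
3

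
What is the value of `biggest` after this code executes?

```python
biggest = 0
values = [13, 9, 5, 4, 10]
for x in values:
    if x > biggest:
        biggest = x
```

Let's trace through this code step by step.

Initialize: biggest = 0
Initialize: values = [13, 9, 5, 4, 10]
Entering loop: for x in values:

After execution: biggest = 13
13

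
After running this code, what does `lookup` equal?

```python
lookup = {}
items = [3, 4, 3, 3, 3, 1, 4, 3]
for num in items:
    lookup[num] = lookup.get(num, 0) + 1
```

Let's trace through this code step by step.

Initialize: lookup = {}
Initialize: items = [3, 4, 3, 3, 3, 1, 4, 3]
Entering loop: for num in items:

After execution: lookup = {3: 5, 4: 2, 1: 1}
{3: 5, 4: 2, 1: 1}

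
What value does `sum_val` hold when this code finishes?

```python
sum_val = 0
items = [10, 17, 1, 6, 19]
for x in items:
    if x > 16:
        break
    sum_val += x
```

Let's trace through this code step by step.

Initialize: sum_val = 0
Initialize: items = [10, 17, 1, 6, 19]
Entering loop: for x in items:

After execution: sum_val = 10
10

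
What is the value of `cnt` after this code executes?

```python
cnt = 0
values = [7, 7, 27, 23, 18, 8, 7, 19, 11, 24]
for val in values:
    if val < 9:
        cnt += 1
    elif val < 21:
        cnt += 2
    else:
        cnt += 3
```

Let's trace through this code step by step.

Initialize: cnt = 0
Initialize: values = [7, 7, 27, 23, 18, 8, 7, 19, 11, 24]
Entering loop: for val in values:

After execution: cnt = 19
19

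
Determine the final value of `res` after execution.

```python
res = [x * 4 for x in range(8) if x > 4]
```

Let's trace through this code step by step.

Initialize: res = [x * 4 for x in range(8) if x > 4]

After execution: res = [20, 24, 28]
[20, 24, 28]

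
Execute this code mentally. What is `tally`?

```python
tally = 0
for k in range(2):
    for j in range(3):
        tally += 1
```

Let's trace through this code step by step.

Initialize: tally = 0
Entering loop: for k in range(2):

After execution: tally = 6
6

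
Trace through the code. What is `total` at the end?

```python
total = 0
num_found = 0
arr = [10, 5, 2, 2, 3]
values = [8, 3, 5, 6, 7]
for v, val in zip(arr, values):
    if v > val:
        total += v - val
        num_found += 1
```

Let's trace through this code step by step.

Initialize: total = 0
Initialize: num_found = 0
Initialize: arr = [10, 5, 2, 2, 3]
Initialize: values = [8, 3, 5, 6, 7]
Entering loop: for v, val in zip(arr, values):

After execution: total = 4
4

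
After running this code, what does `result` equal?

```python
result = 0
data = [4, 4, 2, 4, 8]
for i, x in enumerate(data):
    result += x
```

Let's trace through this code step by step.

Initialize: result = 0
Initialize: data = [4, 4, 2, 4, 8]
Entering loop: for i, x in enumerate(data):

After execution: result = 22
22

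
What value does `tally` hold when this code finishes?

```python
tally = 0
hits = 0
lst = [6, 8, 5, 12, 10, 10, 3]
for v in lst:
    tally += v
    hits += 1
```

Let's trace through this code step by step.

Initialize: tally = 0
Initialize: hits = 0
Initialize: lst = [6, 8, 5, 12, 10, 10, 3]
Entering loop: for v in lst:

After execution: tally = 54
54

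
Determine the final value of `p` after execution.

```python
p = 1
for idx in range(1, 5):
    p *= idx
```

Let's trace through this code step by step.

Initialize: p = 1
Entering loop: for idx in range(1, 5):

After execution: p = 24
24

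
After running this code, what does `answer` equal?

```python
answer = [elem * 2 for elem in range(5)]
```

Let's trace through this code step by step.

Initialize: answer = [elem * 2 for elem in range(5)]

After execution: answer = [0, 2, 4, 6, 8]
[0, 2, 4, 6, 8]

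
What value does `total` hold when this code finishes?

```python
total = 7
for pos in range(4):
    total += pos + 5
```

Let's trace through this code step by step.

Initialize: total = 7
Entering loop: for pos in range(4):

After execution: total = 33
33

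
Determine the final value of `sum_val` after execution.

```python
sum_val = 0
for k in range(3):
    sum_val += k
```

Let's trace through this code step by step.

Initialize: sum_val = 0
Entering loop: for k in range(3):

After execution: sum_val = 3
3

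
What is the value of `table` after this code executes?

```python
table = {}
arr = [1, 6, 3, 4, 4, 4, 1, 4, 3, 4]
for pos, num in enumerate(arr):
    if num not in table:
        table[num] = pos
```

Let's trace through this code step by step.

Initialize: table = {}
Initialize: arr = [1, 6, 3, 4, 4, 4, 1, 4, 3, 4]
Entering loop: for pos, num in enumerate(arr):

After execution: table = {1: 0, 6: 1, 3: 2, 4: 3}
{1: 0, 6: 1, 3: 2, 4: 3}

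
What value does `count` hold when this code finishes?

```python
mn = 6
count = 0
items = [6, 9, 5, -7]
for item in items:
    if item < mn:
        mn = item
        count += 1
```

Let's trace through this code step by step.

Initialize: mn = 6
Initialize: count = 0
Initialize: items = [6, 9, 5, -7]
Entering loop: for item in items:

After execution: count = 2
2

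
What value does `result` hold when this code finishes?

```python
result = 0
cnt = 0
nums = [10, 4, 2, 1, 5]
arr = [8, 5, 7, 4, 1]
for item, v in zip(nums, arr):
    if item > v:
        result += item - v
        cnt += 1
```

Let's trace through this code step by step.

Initialize: result = 0
Initialize: cnt = 0
Initialize: nums = [10, 4, 2, 1, 5]
Initialize: arr = [8, 5, 7, 4, 1]
Entering loop: for item, v in zip(nums, arr):

After execution: result = 6
6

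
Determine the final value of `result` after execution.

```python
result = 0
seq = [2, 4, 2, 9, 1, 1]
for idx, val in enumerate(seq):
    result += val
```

Let's trace through this code step by step.

Initialize: result = 0
Initialize: seq = [2, 4, 2, 9, 1, 1]
Entering loop: for idx, val in enumerate(seq):

After execution: result = 19
19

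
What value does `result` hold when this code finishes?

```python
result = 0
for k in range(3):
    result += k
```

Let's trace through this code step by step.

Initialize: result = 0
Entering loop: for k in range(3):

After execution: result = 3
3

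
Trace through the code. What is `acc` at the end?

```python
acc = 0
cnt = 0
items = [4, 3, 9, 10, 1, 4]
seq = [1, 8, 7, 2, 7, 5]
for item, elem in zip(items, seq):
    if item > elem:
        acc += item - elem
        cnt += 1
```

Let's trace through this code step by step.

Initialize: acc = 0
Initialize: cnt = 0
Initialize: items = [4, 3, 9, 10, 1, 4]
Initialize: seq = [1, 8, 7, 2, 7, 5]
Entering loop: for item, elem in zip(items, seq):

After execution: acc = 13
13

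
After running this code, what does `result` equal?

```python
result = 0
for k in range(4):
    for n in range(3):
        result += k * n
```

Let's trace through this code step by step.

Initialize: result = 0
Entering loop: for k in range(4):

After execution: result = 18
18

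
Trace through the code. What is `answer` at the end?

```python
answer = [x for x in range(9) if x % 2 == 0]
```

Let's trace through this code step by step.

Initialize: answer = [x for x in range(9) if x % 2 == 0]

After execution: answer = [0, 2, 4, 6, 8]
[0, 2, 4, 6, 8]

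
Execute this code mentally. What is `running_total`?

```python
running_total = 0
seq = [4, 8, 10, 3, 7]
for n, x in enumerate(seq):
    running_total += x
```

Let's trace through this code step by step.

Initialize: running_total = 0
Initialize: seq = [4, 8, 10, 3, 7]
Entering loop: for n, x in enumerate(seq):

After execution: running_total = 32
32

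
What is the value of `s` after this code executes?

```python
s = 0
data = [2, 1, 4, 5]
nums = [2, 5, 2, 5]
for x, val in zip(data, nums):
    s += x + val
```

Let's trace through this code step by step.

Initialize: s = 0
Initialize: data = [2, 1, 4, 5]
Initialize: nums = [2, 5, 2, 5]
Entering loop: for x, val in zip(data, nums):

After execution: s = 26
26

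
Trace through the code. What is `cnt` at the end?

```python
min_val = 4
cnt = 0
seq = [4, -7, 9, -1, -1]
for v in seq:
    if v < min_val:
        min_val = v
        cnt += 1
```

Let's trace through this code step by step.

Initialize: min_val = 4
Initialize: cnt = 0
Initialize: seq = [4, -7, 9, -1, -1]
Entering loop: for v in seq:

After execution: cnt = 1
1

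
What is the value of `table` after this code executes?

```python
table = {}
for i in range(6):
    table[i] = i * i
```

Let's trace through this code step by step.

Initialize: table = {}
Entering loop: for i in range(6):

After execution: table = {0: 0, 1: 1, 2: 4, 3: 9, 4: 16, 5: 25}
{0: 0, 1: 1, 2: 4, 3: 9, 4: 16, 5: 25}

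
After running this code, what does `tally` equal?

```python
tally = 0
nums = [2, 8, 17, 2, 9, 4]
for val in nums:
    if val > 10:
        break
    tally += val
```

Let's trace through this code step by step.

Initialize: tally = 0
Initialize: nums = [2, 8, 17, 2, 9, 4]
Entering loop: for val in nums:

After execution: tally = 10
10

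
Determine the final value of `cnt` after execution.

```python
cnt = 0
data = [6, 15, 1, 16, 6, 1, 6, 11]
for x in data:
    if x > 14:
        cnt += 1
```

Let's trace through this code step by step.

Initialize: cnt = 0
Initialize: data = [6, 15, 1, 16, 6, 1, 6, 11]
Entering loop: for x in data:

After execution: cnt = 2
2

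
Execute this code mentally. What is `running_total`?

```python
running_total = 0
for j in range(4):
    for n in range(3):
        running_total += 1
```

Let's trace through this code step by step.

Initialize: running_total = 0
Entering loop: for j in range(4):

After execution: running_total = 12
12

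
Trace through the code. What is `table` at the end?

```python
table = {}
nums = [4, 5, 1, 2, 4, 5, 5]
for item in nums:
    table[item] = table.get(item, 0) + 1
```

Let's trace through this code step by step.

Initialize: table = {}
Initialize: nums = [4, 5, 1, 2, 4, 5, 5]
Entering loop: for item in nums:

After execution: table = {4: 2, 5: 3, 1: 1, 2: 1}
{4: 2, 5: 3, 1: 1, 2: 1}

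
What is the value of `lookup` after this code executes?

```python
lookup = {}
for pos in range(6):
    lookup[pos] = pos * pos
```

Let's trace through this code step by step.

Initialize: lookup = {}
Entering loop: for pos in range(6):

After execution: lookup = {0: 0, 1: 1, 2: 4, 3: 9, 4: 16, 5: 25}
{0: 0, 1: 1, 2: 4, 3: 9, 4: 16, 5: 25}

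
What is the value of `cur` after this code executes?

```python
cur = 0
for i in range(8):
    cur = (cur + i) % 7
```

Let's trace through this code step by step.

Initialize: cur = 0
Entering loop: for i in range(8):

After execution: cur = 0
0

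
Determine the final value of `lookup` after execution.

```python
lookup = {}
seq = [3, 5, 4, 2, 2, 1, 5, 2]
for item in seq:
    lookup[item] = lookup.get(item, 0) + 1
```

Let's trace through this code step by step.

Initialize: lookup = {}
Initialize: seq = [3, 5, 4, 2, 2, 1, 5, 2]
Entering loop: for item in seq:

After execution: lookup = {3: 1, 5: 2, 4: 1, 2: 3, 1: 1}
{3: 1, 5: 2, 4: 1, 2: 3, 1: 1}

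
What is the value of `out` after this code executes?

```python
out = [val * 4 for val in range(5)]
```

Let's trace through this code step by step.

Initialize: out = [val * 4 for val in range(5)]

After execution: out = [0, 4, 8, 12, 16]
[0, 4, 8, 12, 16]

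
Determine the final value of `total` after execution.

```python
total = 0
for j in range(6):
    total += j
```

Let's trace through this code step by step.

Initialize: total = 0
Entering loop: for j in range(6):

After execution: total = 15
15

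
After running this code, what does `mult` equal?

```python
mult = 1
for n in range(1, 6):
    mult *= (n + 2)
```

Let's trace through this code step by step.

Initialize: mult = 1
Entering loop: for n in range(1, 6):

After execution: mult = 2520
2520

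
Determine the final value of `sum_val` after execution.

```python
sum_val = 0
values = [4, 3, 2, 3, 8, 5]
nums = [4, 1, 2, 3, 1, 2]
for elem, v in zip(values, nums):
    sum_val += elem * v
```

Let's trace through this code step by step.

Initialize: sum_val = 0
Initialize: values = [4, 3, 2, 3, 8, 5]
Initialize: nums = [4, 1, 2, 3, 1, 2]
Entering loop: for elem, v in zip(values, nums):

After execution: sum_val = 50
50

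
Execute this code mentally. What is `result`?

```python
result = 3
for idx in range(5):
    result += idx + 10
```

Let's trace through this code step by step.

Initialize: result = 3
Entering loop: for idx in range(5):

After execution: result = 63
63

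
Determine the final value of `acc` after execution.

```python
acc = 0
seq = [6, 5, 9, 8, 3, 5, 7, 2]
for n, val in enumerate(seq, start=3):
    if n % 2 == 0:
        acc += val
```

Let's trace through this code step by step.

Initialize: acc = 0
Initialize: seq = [6, 5, 9, 8, 3, 5, 7, 2]
Entering loop: for n, val in enumerate(seq, start=3):

After execution: acc = 20
20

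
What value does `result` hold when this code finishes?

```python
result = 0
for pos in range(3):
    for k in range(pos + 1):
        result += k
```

Let's trace through this code step by step.

Initialize: result = 0
Entering loop: for pos in range(3):

After execution: result = 4
4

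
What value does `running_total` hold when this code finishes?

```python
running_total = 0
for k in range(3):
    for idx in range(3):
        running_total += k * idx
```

Let's trace through this code step by step.

Initialize: running_total = 0
Entering loop: for k in range(3):

After execution: running_total = 9
9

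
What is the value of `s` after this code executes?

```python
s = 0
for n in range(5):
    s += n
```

Let's trace through this code step by step.

Initialize: s = 0
Entering loop: for n in range(5):

After execution: s = 10
10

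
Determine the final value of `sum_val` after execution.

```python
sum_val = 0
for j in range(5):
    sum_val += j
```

Let's trace through this code step by step.

Initialize: sum_val = 0
Entering loop: for j in range(5):

After execution: sum_val = 10
10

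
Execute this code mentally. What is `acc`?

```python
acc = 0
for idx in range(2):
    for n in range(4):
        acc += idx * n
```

Let's trace through this code step by step.

Initialize: acc = 0
Entering loop: for idx in range(2):

After execution: acc = 6
6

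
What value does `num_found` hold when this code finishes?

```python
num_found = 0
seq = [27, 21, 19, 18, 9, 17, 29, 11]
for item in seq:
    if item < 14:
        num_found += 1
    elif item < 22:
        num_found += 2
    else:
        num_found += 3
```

Let's trace through this code step by step.

Initialize: num_found = 0
Initialize: seq = [27, 21, 19, 18, 9, 17, 29, 11]
Entering loop: for item in seq:

After execution: num_found = 16
16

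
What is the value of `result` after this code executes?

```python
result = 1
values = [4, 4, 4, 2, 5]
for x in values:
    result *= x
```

Let's trace through this code step by step.

Initialize: result = 1
Initialize: values = [4, 4, 4, 2, 5]
Entering loop: for x in values:

After execution: result = 640
640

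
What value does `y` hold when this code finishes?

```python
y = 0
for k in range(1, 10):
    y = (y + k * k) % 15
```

Let's trace through this code step by step.

Initialize: y = 0
Entering loop: for k in range(1, 10):

After execution: y = 0
0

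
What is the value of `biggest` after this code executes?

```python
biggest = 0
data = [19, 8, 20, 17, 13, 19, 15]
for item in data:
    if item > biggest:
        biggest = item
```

Let's trace through this code step by step.

Initialize: biggest = 0
Initialize: data = [19, 8, 20, 17, 13, 19, 15]
Entering loop: for item in data:

After execution: biggest = 20
20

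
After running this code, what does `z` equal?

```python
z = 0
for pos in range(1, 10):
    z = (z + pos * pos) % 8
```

Let's trace through this code step by step.

Initialize: z = 0
Entering loop: for pos in range(1, 10):

After execution: z = 5
5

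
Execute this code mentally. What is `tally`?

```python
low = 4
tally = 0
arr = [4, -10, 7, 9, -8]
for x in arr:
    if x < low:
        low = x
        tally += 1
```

Let's trace through this code step by step.

Initialize: low = 4
Initialize: tally = 0
Initialize: arr = [4, -10, 7, 9, -8]
Entering loop: for x in arr:

After execution: tally = 1
1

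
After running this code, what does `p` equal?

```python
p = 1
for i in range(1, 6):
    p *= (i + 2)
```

Let's trace through this code step by step.

Initialize: p = 1
Entering loop: for i in range(1, 6):

After execution: p = 2520
2520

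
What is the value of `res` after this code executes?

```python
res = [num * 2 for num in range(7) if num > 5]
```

Let's trace through this code step by step.

Initialize: res = [num * 2 for num in range(7) if num > 5]

After execution: res = [12]
[12]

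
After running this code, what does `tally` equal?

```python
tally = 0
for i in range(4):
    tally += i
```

Let's trace through this code step by step.

Initialize: tally = 0
Entering loop: for i in range(4):

After execution: tally = 6
6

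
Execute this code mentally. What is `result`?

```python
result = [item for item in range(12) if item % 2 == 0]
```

Let's trace through this code step by step.

Initialize: result = [item for item in range(12) if item % 2 == 0]

After execution: result = [0, 2, 4, 6, 8, 10]
[0, 2, 4, 6, 8, 10]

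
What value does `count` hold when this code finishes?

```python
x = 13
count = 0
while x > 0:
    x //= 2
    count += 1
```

Let's trace through this code step by step.

Initialize: x = 13
Initialize: count = 0
Entering loop: while x > 0:

After execution: count = 4
4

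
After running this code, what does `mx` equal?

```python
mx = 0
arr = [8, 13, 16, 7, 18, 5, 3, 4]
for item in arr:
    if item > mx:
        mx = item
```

Let's trace through this code step by step.

Initialize: mx = 0
Initialize: arr = [8, 13, 16, 7, 18, 5, 3, 4]
Entering loop: for item in arr:

After execution: mx = 18
18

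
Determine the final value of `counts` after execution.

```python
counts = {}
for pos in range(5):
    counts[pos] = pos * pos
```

Let's trace through this code step by step.

Initialize: counts = {}
Entering loop: for pos in range(5):

After execution: counts = {0: 0, 1: 1, 2: 4, 3: 9, 4: 16}
{0: 0, 1: 1, 2: 4, 3: 9, 4: 16}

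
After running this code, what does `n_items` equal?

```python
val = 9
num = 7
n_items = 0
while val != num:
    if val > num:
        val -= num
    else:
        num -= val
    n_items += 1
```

Let's trace through this code step by step.

Initialize: val = 9
Initialize: num = 7
Initialize: n_items = 0
Entering loop: while val != num:

After execution: n_items = 5
5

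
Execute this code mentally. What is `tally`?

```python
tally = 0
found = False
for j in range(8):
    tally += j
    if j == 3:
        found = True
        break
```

Let's trace through this code step by step.

Initialize: tally = 0
Initialize: found = False
Entering loop: for j in range(8):

After execution: tally = 6
6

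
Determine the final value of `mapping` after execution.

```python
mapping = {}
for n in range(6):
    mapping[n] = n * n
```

Let's trace through this code step by step.

Initialize: mapping = {}
Entering loop: for n in range(6):

After execution: mapping = {0: 0, 1: 1, 2: 4, 3: 9, 4: 16, 5: 25}
{0: 0, 1: 1, 2: 4, 3: 9, 4: 16, 5: 25}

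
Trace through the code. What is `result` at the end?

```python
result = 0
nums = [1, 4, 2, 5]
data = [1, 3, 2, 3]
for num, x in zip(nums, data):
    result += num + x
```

Let's trace through this code step by step.

Initialize: result = 0
Initialize: nums = [1, 4, 2, 5]
Initialize: data = [1, 3, 2, 3]
Entering loop: for num, x in zip(nums, data):

After execution: result = 21
21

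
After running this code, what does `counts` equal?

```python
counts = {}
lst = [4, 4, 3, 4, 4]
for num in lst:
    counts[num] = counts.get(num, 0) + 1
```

Let's trace through this code step by step.

Initialize: counts = {}
Initialize: lst = [4, 4, 3, 4, 4]
Entering loop: for num in lst:

After execution: counts = {4: 4, 3: 1}
{4: 4, 3: 1}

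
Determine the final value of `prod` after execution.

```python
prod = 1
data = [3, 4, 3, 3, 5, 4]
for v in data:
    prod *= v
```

Let's trace through this code step by step.

Initialize: prod = 1
Initialize: data = [3, 4, 3, 3, 5, 4]
Entering loop: for v in data:

After execution: prod = 2160
2160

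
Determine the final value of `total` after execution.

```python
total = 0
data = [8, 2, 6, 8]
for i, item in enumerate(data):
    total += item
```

Let's trace through this code step by step.

Initialize: total = 0
Initialize: data = [8, 2, 6, 8]
Entering loop: for i, item in enumerate(data):

After execution: total = 24
24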